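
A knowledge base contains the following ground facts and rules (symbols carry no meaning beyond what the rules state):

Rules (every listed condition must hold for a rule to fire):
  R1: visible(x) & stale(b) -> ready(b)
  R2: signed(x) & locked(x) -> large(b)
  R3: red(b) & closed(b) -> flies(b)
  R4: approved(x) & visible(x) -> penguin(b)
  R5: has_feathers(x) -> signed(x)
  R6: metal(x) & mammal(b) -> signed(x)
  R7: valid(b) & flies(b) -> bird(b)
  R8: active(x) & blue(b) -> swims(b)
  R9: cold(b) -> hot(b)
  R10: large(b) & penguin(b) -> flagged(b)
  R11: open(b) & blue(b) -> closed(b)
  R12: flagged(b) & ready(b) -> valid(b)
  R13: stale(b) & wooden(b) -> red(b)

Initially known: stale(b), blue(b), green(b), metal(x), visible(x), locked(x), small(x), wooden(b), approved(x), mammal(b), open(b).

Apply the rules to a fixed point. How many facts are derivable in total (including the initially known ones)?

21

Round 1 — R1, R4, R6, R11, R13, derive ready(b), penguin(b), signed(x), closed(b), red(b).
Round 2 — R2, R3, derive large(b), flies(b).
Round 3 — R10, derive flagged(b).
Round 4 — R12, derive valid(b).
Round 5 — R7, derive bird(b).
Closure: {approved(x), bird(b), blue(b), closed(b), flagged(b), flies(b), green(b), large(b), locked(x), mammal(b), metal(x), open(b), penguin(b), ready(b), red(b), signed(x), small(x), stale(b), valid(b), visible(x), wooden(b)} — 21 facts.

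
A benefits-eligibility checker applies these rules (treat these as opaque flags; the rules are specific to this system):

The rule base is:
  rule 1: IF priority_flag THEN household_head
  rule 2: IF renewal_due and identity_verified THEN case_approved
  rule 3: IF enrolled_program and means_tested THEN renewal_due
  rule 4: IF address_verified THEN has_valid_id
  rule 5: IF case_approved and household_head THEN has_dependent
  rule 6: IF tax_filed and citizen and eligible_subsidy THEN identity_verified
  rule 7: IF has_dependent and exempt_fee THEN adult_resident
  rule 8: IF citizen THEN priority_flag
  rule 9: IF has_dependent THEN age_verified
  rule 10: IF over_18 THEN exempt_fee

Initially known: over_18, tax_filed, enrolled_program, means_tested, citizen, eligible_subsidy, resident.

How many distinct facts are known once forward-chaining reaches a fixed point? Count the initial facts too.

16

Round 1 — rule 3, rule 6, rule 8, rule 10, derive renewal_due, identity_verified, priority_flag, exempt_fee.
Round 2 — rule 1, rule 2, derive household_head, case_approved.
Round 3 — rule 5, derive has_dependent.
Round 4 — rule 7, rule 9, derive adult_resident, age_verified.
Closure: {adult_resident, age_verified, case_approved, citizen, eligible_subsidy, enrolled_program, exempt_fee, has_dependent, household_head, identity_verified, means_tested, over_18, priority_flag, renewal_due, resident, tax_filed} — 16 facts.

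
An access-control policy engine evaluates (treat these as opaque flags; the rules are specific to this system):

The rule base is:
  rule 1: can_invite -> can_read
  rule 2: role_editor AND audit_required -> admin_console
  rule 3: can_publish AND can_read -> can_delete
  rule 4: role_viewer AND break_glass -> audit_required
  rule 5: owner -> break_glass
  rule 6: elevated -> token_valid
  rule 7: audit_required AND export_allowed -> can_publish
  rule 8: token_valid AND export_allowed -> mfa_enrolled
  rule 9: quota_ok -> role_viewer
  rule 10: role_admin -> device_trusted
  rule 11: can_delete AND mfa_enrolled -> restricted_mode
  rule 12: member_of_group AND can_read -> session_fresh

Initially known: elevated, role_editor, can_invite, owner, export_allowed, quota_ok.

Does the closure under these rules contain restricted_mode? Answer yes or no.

yes

Round 1 fires rule 1, rule 5, rule 6, rule 9, giving can_read, break_glass, token_valid, role_viewer.
Round 2 fires rule 4, rule 8, giving audit_required, mfa_enrolled.
Round 3 fires rule 2, rule 7, giving admin_console, can_publish.
Round 4 fires rule 3, giving can_delete.
Round 5 fires rule 11, giving restricted_mode.
restricted_mode appears in round 5, so it is derivable.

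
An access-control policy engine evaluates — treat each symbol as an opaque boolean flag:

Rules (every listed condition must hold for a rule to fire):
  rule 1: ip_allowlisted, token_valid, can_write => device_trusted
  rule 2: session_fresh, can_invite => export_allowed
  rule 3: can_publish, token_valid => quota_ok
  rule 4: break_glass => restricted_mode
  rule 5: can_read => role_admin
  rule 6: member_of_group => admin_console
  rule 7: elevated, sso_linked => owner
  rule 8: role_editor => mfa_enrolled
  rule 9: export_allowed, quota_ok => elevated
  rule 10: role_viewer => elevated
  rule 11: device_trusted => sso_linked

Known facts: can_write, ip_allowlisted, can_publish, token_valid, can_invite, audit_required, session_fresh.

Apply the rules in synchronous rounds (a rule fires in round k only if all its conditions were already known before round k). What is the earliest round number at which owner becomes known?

3

Round 1: rule 1 [ip_allowlisted, token_valid, can_write => device_trusted]; rule 2 [session_fresh, can_invite => export_allowed]; rule 3 [can_publish, token_valid => quota_ok]. New: device_trusted, export_allowed, quota_ok.
Round 2: rule 9 [export_allowed, quota_ok => elevated]; rule 11 [device_trusted => sso_linked]. New: elevated, sso_linked.
Round 3: rule 7 [elevated, sso_linked => owner]. New: owner.
owner first appears in round 3.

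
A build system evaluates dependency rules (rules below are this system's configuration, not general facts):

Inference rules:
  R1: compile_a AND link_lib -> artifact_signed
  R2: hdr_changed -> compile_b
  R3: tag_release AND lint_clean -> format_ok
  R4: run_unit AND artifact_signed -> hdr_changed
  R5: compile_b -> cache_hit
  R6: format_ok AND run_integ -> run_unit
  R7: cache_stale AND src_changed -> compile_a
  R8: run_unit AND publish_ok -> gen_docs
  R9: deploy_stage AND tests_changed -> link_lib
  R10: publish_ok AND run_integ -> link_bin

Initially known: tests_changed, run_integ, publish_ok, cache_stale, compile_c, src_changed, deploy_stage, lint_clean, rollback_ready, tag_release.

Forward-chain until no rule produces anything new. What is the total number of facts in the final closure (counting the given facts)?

Round 1: R3 [tag_release AND lint_clean -> format_ok]; R7 [cache_stale AND src_changed -> compile_a]; R9 [deploy_stage AND tests_changed -> link_lib]; R10 [publish_ok AND run_integ -> link_bin]. Adds format_ok, compile_a, link_lib, link_bin.
Round 2: R1 [compile_a AND link_lib -> artifact_signed]; R6 [format_ok AND run_integ -> run_unit]. Adds artifact_signed, run_unit.
Round 3: R4 [run_unit AND artifact_signed -> hdr_changed]; R8 [run_unit AND publish_ok -> gen_docs]. Adds hdr_changed, gen_docs.
Round 4: R2 [hdr_changed -> compile_b]. Adds compile_b.
Round 5: R5 [compile_b -> cache_hit]. Adds cache_hit.
Closure: {artifact_signed, cache_hit, cache_stale, compile_a, compile_b, compile_c, deploy_stage, format_ok, gen_docs, hdr_changed, link_bin, link_lib, lint_clean, publish_ok, rollback_ready, run_integ, run_unit, src_changed, tag_release, tests_changed} — 20 facts.

20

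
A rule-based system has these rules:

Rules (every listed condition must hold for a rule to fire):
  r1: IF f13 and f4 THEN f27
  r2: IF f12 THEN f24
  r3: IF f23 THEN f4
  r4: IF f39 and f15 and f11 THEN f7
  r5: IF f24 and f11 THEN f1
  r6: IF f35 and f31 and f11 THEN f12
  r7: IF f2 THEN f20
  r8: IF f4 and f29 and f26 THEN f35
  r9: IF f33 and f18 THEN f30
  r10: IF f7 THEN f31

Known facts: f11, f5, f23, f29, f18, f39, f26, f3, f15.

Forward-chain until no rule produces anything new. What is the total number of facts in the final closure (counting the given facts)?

16

Round 1 — r3, r4, derive f4, f7.
Round 2 — r8, r10, derive f35, f31.
Round 3 — r6, derive f12.
Round 4 — r2, derive f24.
Round 5 — r5, derive f1.
Closure: {f1, f11, f12, f15, f18, f23, f24, f26, f29, f3, f31, f35, f39, f4, f5, f7} — 16 facts.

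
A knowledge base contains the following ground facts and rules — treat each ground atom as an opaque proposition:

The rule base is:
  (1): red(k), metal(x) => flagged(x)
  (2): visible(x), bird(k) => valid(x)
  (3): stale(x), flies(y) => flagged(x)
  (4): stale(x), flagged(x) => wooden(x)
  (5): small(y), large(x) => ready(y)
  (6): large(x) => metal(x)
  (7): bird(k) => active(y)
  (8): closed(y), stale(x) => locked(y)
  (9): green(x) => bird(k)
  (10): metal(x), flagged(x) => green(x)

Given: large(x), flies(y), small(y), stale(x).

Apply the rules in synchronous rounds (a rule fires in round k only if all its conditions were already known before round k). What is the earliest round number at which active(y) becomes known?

Round 1: (3) [stale(x), flies(y) => flagged(x)]; (5) [small(y), large(x) => ready(y)]; (6) [large(x) => metal(x)]. Adds flagged(x), ready(y), metal(x).
Round 2: (4) [stale(x), flagged(x) => wooden(x)]; (10) [metal(x), flagged(x) => green(x)]. Adds wooden(x), green(x).
Round 3: (9) [green(x) => bird(k)]. Adds bird(k).
Round 4: (7) [bird(k) => active(y)]. Adds active(y).
active(y) first appears in round 4.

4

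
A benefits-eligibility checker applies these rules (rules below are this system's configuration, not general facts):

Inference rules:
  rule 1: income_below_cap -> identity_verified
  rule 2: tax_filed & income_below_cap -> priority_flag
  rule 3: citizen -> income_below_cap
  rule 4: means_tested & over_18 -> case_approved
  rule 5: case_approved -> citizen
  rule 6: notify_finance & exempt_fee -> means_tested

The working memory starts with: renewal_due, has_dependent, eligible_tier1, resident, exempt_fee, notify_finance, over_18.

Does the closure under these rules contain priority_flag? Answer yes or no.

no

Round 1 fires rule 6, giving means_tested.
Round 2 fires rule 4, giving case_approved.
Round 3 fires rule 5, giving citizen.
Round 4 fires rule 3, giving income_below_cap.
Round 5 fires rule 1, giving identity_verified.
Fixed point reached. priority_flag is concluded only by rule 2; rule 2 needs tax_filed (never derived).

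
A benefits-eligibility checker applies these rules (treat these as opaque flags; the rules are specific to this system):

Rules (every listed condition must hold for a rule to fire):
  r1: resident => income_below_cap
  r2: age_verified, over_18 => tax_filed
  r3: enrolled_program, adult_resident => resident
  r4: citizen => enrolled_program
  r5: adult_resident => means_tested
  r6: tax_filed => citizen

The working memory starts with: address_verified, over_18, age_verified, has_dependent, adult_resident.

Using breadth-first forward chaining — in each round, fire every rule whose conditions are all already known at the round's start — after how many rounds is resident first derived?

4

Round 1 fires r2, r5, giving tax_filed, means_tested.
Round 2 fires r6, giving citizen.
Round 3 fires r4, giving enrolled_program.
Round 4 fires r3, giving resident.
resident first appears in round 4.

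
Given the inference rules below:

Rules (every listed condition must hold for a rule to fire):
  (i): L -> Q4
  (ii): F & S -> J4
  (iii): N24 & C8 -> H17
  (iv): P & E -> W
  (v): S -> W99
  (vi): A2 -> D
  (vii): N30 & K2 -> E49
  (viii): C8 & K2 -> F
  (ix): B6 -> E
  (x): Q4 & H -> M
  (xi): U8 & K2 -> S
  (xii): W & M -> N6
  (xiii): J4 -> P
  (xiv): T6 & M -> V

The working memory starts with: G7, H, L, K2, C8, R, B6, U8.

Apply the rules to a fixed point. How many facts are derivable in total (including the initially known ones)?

18

Round 1 fires (i), (viii), (ix), (xi), giving Q4, F, E, S.
Round 2 fires (ii), (v), (x), giving J4, W99, M.
Round 3 fires (xiii), giving P.
Round 4 fires (iv), giving W.
Round 5 fires (xii), giving N6.
Closure: {B6, C8, E, F, G7, H, J4, K2, L, M, N6, P, Q4, R, S, U8, W, W99} — 18 facts.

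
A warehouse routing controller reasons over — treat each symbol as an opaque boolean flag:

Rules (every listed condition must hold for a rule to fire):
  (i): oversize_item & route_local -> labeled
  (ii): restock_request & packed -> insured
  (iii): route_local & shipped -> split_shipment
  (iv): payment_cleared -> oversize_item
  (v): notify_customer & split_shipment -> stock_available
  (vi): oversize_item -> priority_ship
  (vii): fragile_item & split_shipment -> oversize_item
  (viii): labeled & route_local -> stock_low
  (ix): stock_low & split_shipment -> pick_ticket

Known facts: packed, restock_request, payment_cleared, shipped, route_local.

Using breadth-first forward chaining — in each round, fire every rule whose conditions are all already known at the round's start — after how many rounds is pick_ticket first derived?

4

Round 1: (ii) [restock_request & packed -> insured]; (iii) [route_local & shipped -> split_shipment]; (iv) [payment_cleared -> oversize_item]. New: insured, split_shipment, oversize_item.
Round 2: (i) [oversize_item & route_local -> labeled]; (vi) [oversize_item -> priority_ship]. New: labeled, priority_ship.
Round 3: (viii) [labeled & route_local -> stock_low]. New: stock_low.
Round 4: (ix) [stock_low & split_shipment -> pick_ticket]. New: pick_ticket.
pick_ticket first appears in round 4.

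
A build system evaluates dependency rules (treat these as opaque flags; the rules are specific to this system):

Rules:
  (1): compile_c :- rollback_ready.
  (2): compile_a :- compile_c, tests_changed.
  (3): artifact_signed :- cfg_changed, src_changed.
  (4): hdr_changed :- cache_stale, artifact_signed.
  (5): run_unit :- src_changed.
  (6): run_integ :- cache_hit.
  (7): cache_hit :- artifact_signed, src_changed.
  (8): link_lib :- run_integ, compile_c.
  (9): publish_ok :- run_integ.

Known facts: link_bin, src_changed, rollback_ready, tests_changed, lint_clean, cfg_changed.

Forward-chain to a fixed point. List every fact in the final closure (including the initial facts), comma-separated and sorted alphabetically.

artifact_signed, cache_hit, cfg_changed, compile_a, compile_c, link_bin, link_lib, lint_clean, publish_ok, rollback_ready, run_integ, run_unit, src_changed, tests_changed

[1] (1) [compile_c :- rollback_ready.]; (3) [artifact_signed :- cfg_changed, src_changed.]; (5) [run_unit :- src_changed.]. ⇒ new: compile_c, artifact_signed, run_unit.
[2] (2) [compile_a :- compile_c, tests_changed.]; (7) [cache_hit :- artifact_signed, src_changed.]. ⇒ new: compile_a, cache_hit.
[3] (6) [run_integ :- cache_hit.]. ⇒ new: run_integ.
[4] (8) [link_lib :- run_integ, compile_c.]; (9) [publish_ok :- run_integ.]. ⇒ new: link_lib, publish_ok.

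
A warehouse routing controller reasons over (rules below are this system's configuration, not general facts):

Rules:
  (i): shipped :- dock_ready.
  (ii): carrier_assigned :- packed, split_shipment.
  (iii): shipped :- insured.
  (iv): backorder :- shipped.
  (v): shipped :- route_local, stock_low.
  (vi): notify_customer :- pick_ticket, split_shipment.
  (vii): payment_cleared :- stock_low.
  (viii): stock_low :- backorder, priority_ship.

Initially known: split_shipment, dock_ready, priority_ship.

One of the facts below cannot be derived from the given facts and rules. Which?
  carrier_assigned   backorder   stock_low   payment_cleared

carrier_assigned

[1] (i) [shipped :- dock_ready.]. ⇒ new: shipped.
[2] (iv) [backorder :- shipped.]. ⇒ new: backorder.
[3] (viii) [stock_low :- backorder, priority_ship.]. ⇒ new: stock_low.
[4] (vii) [payment_cleared :- stock_low.]. ⇒ new: payment_cleared.
Derived: payment_cleared (round 4), stock_low (round 3), backorder (round 2). carrier_assigned never appears in any round.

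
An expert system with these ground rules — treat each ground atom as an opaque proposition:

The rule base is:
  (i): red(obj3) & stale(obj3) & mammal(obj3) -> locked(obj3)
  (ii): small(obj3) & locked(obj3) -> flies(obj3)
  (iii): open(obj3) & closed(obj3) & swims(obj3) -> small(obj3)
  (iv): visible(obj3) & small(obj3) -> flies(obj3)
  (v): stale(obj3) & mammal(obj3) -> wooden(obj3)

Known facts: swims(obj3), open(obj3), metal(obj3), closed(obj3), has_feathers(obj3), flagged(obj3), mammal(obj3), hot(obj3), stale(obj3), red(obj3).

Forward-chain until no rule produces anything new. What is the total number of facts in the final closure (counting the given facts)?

14

Round 1 — (i), (iii), (v), derive locked(obj3), small(obj3), wooden(obj3).
Round 2 — (ii), derive flies(obj3).
Closure: {closed(obj3), flagged(obj3), flies(obj3), has_feathers(obj3), hot(obj3), locked(obj3), mammal(obj3), metal(obj3), open(obj3), red(obj3), small(obj3), stale(obj3), swims(obj3), wooden(obj3)} — 14 facts.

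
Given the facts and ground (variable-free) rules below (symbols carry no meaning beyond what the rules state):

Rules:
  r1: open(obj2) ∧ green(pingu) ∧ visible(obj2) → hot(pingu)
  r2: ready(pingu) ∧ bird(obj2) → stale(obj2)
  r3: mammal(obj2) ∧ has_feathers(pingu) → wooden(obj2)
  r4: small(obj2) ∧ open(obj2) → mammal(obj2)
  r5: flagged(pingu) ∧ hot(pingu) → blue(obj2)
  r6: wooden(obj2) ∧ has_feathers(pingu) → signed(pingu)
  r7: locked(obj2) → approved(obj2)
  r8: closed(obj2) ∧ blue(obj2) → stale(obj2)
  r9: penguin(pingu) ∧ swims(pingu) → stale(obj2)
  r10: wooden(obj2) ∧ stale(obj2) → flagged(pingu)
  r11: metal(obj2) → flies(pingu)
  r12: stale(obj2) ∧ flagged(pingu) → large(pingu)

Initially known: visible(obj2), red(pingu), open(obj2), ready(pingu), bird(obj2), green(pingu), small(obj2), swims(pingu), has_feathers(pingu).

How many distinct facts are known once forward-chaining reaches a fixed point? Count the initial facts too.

Round 1 fires r1, r2, r4, giving hot(pingu), stale(obj2), mammal(obj2).
Round 2 fires r3, giving wooden(obj2).
Round 3 fires r6, r10, giving signed(pingu), flagged(pingu).
Round 4 fires r5, r12, giving blue(obj2), large(pingu).
Closure: {bird(obj2), blue(obj2), flagged(pingu), green(pingu), has_feathers(pingu), hot(pingu), large(pingu), mammal(obj2), open(obj2), ready(pingu), red(pingu), signed(pingu), small(obj2), stale(obj2), swims(pingu), visible(obj2), wooden(obj2)} — 17 facts.

17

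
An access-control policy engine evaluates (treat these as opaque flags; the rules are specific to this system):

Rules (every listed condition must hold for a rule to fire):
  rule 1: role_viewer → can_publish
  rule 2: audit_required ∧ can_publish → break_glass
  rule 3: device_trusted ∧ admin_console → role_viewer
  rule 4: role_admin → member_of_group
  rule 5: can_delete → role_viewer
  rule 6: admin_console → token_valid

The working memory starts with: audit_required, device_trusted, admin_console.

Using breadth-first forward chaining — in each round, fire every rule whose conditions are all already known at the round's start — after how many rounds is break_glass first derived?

[1] rule 3 [device_trusted ∧ admin_console → role_viewer]; rule 6 [admin_console → token_valid]. ⇒ new: role_viewer, token_valid.
[2] rule 1 [role_viewer → can_publish]. ⇒ new: can_publish.
[3] rule 2 [audit_required ∧ can_publish → break_glass]. ⇒ new: break_glass.
break_glass first appears in round 3.

3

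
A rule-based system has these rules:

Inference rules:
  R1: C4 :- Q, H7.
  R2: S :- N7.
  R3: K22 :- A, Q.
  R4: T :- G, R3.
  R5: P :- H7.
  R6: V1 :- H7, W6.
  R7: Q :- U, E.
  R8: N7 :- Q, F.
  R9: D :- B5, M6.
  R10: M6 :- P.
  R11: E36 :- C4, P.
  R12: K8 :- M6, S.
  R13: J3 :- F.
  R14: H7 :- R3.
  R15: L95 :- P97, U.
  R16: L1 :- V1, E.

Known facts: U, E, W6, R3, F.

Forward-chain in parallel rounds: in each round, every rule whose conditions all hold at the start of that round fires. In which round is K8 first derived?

4

[1] R7 [Q :- U, E.]; R13 [J3 :- F.]; R14 [H7 :- R3.]. ⇒ new: Q, J3, H7.
[2] R1 [C4 :- Q, H7.]; R5 [P :- H7.]; R6 [V1 :- H7, W6.]; R8 [N7 :- Q, F.]. ⇒ new: C4, P, V1, N7.
[3] R2 [S :- N7.]; R10 [M6 :- P.]; R11 [E36 :- C4, P.]; R16 [L1 :- V1, E.]. ⇒ new: S, M6, E36, L1.
[4] R12 [K8 :- M6, S.]. ⇒ new: K8.
K8 first appears in round 4.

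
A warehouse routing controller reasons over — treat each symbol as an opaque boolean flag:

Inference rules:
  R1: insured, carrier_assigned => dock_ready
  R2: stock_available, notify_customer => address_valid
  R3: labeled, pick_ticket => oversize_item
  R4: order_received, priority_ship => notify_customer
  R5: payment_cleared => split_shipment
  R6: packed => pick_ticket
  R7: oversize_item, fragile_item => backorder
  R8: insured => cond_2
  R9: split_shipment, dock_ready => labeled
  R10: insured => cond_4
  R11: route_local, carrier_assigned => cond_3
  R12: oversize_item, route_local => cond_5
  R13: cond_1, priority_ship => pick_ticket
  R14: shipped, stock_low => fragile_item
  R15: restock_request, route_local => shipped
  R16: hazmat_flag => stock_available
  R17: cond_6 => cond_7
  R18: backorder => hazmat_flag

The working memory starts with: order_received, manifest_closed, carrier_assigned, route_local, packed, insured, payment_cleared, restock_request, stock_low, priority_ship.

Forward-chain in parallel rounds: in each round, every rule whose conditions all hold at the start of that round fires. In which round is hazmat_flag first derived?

Round 1 — R1, R4, R5, R6, R8, R10, R11, R15, derive dock_ready, notify_customer, split_shipment, pick_ticket, cond_2, cond_4, cond_3, shipped.
Round 2 — R9, R14, derive labeled, fragile_item.
Round 3 — R3, derive oversize_item.
Round 4 — R7, R12, derive backorder, cond_5.
Round 5 — R18, derive hazmat_flag.
hazmat_flag first appears in round 5.

5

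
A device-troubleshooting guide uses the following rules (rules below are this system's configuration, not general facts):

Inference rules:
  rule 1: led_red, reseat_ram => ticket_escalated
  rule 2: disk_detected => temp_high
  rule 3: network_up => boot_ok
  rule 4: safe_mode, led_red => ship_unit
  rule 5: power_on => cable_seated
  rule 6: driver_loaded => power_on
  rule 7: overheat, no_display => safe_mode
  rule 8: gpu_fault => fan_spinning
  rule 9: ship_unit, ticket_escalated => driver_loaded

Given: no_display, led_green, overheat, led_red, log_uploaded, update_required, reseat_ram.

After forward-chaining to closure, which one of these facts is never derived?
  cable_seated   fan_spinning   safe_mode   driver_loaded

fan_spinning

Round 1: rule 1 [led_red, reseat_ram => ticket_escalated]; rule 7 [overheat, no_display => safe_mode]. Adds ticket_escalated, safe_mode.
Round 2: rule 4 [safe_mode, led_red => ship_unit]. Adds ship_unit.
Round 3: rule 9 [ship_unit, ticket_escalated => driver_loaded]. Adds driver_loaded.
Round 4: rule 6 [driver_loaded => power_on]. Adds power_on.
Round 5: rule 5 [power_on => cable_seated]. Adds cable_seated.
Derived: driver_loaded (round 3), cable_seated (round 5), safe_mode (round 1). fan_spinning never appears in any round.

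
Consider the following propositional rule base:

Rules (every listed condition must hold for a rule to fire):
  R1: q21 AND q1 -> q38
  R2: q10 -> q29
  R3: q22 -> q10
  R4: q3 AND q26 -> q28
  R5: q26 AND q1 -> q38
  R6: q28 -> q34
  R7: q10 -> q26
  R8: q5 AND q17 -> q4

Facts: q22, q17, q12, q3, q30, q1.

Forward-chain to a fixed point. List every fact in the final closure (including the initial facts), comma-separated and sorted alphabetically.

Round 1 — R3, derive q10.
Round 2 — R2, R7, derive q29, q26.
Round 3 — R4, R5, derive q28, q38.
Round 4 — R6, derive q34.

q1, q10, q12, q17, q22, q26, q28, q29, q3, q30, q34, q38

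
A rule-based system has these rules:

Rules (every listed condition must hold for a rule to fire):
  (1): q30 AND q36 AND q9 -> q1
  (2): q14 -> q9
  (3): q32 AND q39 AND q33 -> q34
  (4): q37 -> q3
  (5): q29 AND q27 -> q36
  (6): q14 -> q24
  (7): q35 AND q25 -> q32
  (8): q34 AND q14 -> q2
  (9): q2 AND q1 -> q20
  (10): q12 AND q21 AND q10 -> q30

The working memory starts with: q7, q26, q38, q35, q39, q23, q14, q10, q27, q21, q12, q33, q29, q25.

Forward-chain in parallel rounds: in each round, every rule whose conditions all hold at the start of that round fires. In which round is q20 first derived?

4

Round 1: (2) [q14 -> q9]; (5) [q29 AND q27 -> q36]; (6) [q14 -> q24]; (7) [q35 AND q25 -> q32]; (10) [q12 AND q21 AND q10 -> q30]. New: q9, q36, q24, q32, q30.
Round 2: (1) [q30 AND q36 AND q9 -> q1]; (3) [q32 AND q39 AND q33 -> q34]. New: q1, q34.
Round 3: (8) [q34 AND q14 -> q2]. New: q2.
Round 4: (9) [q2 AND q1 -> q20]. New: q20.
q20 first appears in round 4.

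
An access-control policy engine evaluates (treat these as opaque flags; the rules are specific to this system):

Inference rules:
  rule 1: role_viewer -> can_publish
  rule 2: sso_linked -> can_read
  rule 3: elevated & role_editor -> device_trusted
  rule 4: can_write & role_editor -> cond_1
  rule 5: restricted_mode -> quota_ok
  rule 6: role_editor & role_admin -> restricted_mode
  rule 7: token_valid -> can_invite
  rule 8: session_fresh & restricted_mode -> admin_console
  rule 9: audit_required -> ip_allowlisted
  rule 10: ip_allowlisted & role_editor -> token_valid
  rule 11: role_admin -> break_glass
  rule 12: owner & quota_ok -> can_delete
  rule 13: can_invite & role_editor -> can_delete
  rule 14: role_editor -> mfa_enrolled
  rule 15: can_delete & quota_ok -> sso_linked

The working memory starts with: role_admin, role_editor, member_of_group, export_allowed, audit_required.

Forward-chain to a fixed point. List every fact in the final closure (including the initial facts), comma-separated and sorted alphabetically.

Round 1: rule 6 [role_editor & role_admin -> restricted_mode]; rule 9 [audit_required -> ip_allowlisted]; rule 11 [role_admin -> break_glass]; rule 14 [role_editor -> mfa_enrolled]. Adds restricted_mode, ip_allowlisted, break_glass, mfa_enrolled.
Round 2: rule 5 [restricted_mode -> quota_ok]; rule 10 [ip_allowlisted & role_editor -> token_valid]. Adds quota_ok, token_valid.
Round 3: rule 7 [token_valid -> can_invite]. Adds can_invite.
Round 4: rule 13 [can_invite & role_editor -> can_delete]. Adds can_delete.
Round 5: rule 15 [can_delete & quota_ok -> sso_linked]. Adds sso_linked.
Round 6: rule 2 [sso_linked -> can_read]. Adds can_read.

audit_required, break_glass, can_delete, can_invite, can_read, export_allowed, ip_allowlisted, member_of_group, mfa_enrolled, quota_ok, restricted_mode, role_admin, role_editor, sso_linked, token_valid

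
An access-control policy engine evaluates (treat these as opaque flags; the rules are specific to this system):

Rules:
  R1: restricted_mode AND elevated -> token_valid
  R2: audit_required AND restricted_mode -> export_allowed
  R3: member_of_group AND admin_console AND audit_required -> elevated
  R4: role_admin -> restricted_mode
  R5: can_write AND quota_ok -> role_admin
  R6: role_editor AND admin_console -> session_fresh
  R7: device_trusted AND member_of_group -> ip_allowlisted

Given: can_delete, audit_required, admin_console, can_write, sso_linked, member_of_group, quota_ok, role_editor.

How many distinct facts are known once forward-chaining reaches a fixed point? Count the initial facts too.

14

Round 1: R3 [member_of_group AND admin_console AND audit_required -> elevated]; R5 [can_write AND quota_ok -> role_admin]; R6 [role_editor AND admin_console -> session_fresh]. Adds elevated, role_admin, session_fresh.
Round 2: R4 [role_admin -> restricted_mode]. Adds restricted_mode.
Round 3: R1 [restricted_mode AND elevated -> token_valid]; R2 [audit_required AND restricted_mode -> export_allowed]. Adds token_valid, export_allowed.
Closure: {admin_console, audit_required, can_delete, can_write, elevated, export_allowed, member_of_group, quota_ok, restricted_mode, role_admin, role_editor, session_fresh, sso_linked, token_valid} — 14 facts.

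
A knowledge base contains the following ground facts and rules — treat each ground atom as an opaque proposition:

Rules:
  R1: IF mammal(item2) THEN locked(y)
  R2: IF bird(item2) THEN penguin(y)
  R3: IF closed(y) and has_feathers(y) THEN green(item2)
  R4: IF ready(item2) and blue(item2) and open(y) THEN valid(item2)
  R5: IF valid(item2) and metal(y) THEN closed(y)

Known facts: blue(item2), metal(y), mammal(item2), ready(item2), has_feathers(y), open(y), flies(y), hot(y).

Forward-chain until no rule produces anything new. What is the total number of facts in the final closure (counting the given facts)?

Round 1: R1 [IF mammal(item2) THEN locked(y)]; R4 [IF ready(item2) and blue(item2) and open(y) THEN valid(item2)]. Adds locked(y), valid(item2).
Round 2: R5 [IF valid(item2) and metal(y) THEN closed(y)]. Adds closed(y).
Round 3: R3 [IF closed(y) and has_feathers(y) THEN green(item2)]. Adds green(item2).
Closure: {blue(item2), closed(y), flies(y), green(item2), has_feathers(y), hot(y), locked(y), mammal(item2), metal(y), open(y), ready(item2), valid(item2)} — 12 facts.

12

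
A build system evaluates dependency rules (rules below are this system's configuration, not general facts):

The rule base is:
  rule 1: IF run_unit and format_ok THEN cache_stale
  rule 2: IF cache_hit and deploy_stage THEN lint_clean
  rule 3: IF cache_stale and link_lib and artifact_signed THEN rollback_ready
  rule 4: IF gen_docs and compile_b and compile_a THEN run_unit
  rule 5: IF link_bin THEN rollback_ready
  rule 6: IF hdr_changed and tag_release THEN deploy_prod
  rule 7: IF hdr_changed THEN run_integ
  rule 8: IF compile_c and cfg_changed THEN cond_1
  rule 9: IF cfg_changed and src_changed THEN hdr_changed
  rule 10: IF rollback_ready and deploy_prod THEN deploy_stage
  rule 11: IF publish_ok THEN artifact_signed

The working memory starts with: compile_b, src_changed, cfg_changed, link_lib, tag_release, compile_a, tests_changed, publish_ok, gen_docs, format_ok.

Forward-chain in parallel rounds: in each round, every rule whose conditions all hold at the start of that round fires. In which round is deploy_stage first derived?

Round 1: rule 4 [IF gen_docs and compile_b and compile_a THEN run_unit]; rule 9 [IF cfg_changed and src_changed THEN hdr_changed]; rule 11 [IF publish_ok THEN artifact_signed]. New: run_unit, hdr_changed, artifact_signed.
Round 2: rule 1 [IF run_unit and format_ok THEN cache_stale]; rule 6 [IF hdr_changed and tag_release THEN deploy_prod]; rule 7 [IF hdr_changed THEN run_integ]. New: cache_stale, deploy_prod, run_integ.
Round 3: rule 3 [IF cache_stale and link_lib and artifact_signed THEN rollback_ready]. New: rollback_ready.
Round 4: rule 10 [IF rollback_ready and deploy_prod THEN deploy_stage]. New: deploy_stage.
deploy_stage first appears in round 4.

4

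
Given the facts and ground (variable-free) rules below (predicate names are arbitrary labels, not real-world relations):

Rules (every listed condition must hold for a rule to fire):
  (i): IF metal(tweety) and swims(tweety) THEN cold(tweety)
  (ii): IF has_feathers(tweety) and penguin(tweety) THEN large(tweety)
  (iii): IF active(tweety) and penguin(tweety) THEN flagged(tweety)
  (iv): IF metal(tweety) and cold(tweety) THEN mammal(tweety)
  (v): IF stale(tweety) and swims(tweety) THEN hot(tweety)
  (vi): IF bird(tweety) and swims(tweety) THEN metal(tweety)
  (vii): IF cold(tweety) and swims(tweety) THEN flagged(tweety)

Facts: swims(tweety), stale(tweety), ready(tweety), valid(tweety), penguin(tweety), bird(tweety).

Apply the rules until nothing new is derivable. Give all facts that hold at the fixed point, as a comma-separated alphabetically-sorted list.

[1] (v) [IF stale(tweety) and swims(tweety) THEN hot(tweety)]; (vi) [IF bird(tweety) and swims(tweety) THEN metal(tweety)]. ⇒ new: hot(tweety), metal(tweety).
[2] (i) [IF metal(tweety) and swims(tweety) THEN cold(tweety)]. ⇒ new: cold(tweety).
[3] (iv) [IF metal(tweety) and cold(tweety) THEN mammal(tweety)]; (vii) [IF cold(tweety) and swims(tweety) THEN flagged(tweety)]. ⇒ new: mammal(tweety), flagged(tweety).

bird(tweety), cold(tweety), flagged(tweety), hot(tweety), mammal(tweety), metal(tweety), penguin(tweety), ready(tweety), stale(tweety), swims(tweety), valid(tweety)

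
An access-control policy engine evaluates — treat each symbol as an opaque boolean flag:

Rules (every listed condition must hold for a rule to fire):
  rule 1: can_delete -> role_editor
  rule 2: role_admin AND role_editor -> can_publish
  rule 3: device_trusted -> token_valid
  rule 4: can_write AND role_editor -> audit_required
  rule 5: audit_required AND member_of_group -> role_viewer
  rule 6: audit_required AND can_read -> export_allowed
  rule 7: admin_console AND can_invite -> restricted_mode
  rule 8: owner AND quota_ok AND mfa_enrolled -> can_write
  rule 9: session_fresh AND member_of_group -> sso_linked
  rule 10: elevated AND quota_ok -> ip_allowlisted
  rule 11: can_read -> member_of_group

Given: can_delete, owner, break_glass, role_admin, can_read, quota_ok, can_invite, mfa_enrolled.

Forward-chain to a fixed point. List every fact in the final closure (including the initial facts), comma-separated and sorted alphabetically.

Round 1: rule 1 [can_delete -> role_editor]; rule 8 [owner AND quota_ok AND mfa_enrolled -> can_write]; rule 11 [can_read -> member_of_group]. New: role_editor, can_write, member_of_group.
Round 2: rule 2 [role_admin AND role_editor -> can_publish]; rule 4 [can_write AND role_editor -> audit_required]. New: can_publish, audit_required.
Round 3: rule 5 [audit_required AND member_of_group -> role_viewer]; rule 6 [audit_required AND can_read -> export_allowed]. New: role_viewer, export_allowed.

audit_required, break_glass, can_delete, can_invite, can_publish, can_read, can_write, export_allowed, member_of_group, mfa_enrolled, owner, quota_ok, role_admin, role_editor, role_viewer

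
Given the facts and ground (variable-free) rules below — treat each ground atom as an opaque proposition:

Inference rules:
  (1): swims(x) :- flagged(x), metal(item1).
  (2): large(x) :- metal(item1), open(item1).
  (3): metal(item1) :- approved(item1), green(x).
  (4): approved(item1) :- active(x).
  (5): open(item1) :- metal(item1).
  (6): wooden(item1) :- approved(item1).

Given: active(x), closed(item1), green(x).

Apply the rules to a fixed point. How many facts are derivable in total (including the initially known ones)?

8

[1] (4) [approved(item1) :- active(x).]. ⇒ new: approved(item1).
[2] (3) [metal(item1) :- approved(item1), green(x).]; (6) [wooden(item1) :- approved(item1).]. ⇒ new: metal(item1), wooden(item1).
[3] (5) [open(item1) :- metal(item1).]. ⇒ new: open(item1).
[4] (2) [large(x) :- metal(item1), open(item1).]. ⇒ new: large(x).
Closure: {active(x), approved(item1), closed(item1), green(x), large(x), metal(item1), open(item1), wooden(item1)} — 8 facts.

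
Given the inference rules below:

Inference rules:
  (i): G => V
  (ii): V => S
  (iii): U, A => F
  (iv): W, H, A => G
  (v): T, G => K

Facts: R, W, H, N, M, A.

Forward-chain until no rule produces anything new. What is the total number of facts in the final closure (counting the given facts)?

9

Round 1 — (iv), derive G.
Round 2 — (i), derive V.
Round 3 — (ii), derive S.
Closure: {A, G, H, M, N, R, S, V, W} — 9 facts.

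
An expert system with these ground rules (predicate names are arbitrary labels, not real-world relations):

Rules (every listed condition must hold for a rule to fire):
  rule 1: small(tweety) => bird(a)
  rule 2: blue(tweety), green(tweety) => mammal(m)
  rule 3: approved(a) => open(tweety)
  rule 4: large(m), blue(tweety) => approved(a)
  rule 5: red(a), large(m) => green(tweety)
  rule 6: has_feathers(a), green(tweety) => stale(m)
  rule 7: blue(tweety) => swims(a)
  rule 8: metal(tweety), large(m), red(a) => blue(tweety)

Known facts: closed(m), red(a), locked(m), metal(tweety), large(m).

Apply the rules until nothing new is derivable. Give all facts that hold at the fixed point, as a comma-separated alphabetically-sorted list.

Round 1 fires rule 5, rule 8, giving green(tweety), blue(tweety).
Round 2 fires rule 2, rule 4, rule 7, giving mammal(m), approved(a), swims(a).
Round 3 fires rule 3, giving open(tweety).

approved(a), blue(tweety), closed(m), green(tweety), large(m), locked(m), mammal(m), metal(tweety), open(tweety), red(a), swims(a)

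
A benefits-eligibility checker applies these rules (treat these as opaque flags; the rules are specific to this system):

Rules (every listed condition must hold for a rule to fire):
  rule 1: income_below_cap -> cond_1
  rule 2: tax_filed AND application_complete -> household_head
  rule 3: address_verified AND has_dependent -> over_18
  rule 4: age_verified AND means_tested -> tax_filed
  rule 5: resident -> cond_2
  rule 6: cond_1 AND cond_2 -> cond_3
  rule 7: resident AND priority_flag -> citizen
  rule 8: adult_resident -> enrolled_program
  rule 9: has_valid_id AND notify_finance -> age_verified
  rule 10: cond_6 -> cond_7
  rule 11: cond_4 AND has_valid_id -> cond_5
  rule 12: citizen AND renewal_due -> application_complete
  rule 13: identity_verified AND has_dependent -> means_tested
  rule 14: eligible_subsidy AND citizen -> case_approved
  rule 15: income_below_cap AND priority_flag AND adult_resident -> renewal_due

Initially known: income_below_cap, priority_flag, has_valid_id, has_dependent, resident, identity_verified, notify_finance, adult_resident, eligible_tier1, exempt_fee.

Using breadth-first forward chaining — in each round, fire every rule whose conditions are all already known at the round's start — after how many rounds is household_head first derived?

Round 1 — rule 1, rule 5, rule 7, rule 8, rule 9, rule 13, rule 15, derive cond_1, cond_2, citizen, enrolled_program, age_verified, means_tested, renewal_due.
Round 2 — rule 4, rule 6, rule 12, derive tax_filed, cond_3, application_complete.
Round 3 — rule 2, derive household_head.
household_head first appears in round 3.

3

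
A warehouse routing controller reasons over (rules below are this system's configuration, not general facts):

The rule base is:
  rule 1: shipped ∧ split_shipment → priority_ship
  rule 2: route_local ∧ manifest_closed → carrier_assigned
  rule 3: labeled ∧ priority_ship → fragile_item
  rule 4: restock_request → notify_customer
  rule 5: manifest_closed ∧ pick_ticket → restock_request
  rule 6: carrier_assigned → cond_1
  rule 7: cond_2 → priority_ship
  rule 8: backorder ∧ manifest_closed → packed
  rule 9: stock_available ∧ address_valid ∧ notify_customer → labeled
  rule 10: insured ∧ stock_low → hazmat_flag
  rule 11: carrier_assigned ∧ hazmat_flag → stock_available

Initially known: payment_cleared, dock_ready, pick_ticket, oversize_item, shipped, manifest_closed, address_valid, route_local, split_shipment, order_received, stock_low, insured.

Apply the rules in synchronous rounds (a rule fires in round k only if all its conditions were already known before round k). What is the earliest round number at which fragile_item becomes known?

4

Round 1 fires rule 1, rule 2, rule 5, rule 10, giving priority_ship, carrier_assigned, restock_request, hazmat_flag.
Round 2 fires rule 4, rule 6, rule 11, giving notify_customer, cond_1, stock_available.
Round 3 fires rule 9, giving labeled.
Round 4 fires rule 3, giving fragile_item.
fragile_item first appears in round 4.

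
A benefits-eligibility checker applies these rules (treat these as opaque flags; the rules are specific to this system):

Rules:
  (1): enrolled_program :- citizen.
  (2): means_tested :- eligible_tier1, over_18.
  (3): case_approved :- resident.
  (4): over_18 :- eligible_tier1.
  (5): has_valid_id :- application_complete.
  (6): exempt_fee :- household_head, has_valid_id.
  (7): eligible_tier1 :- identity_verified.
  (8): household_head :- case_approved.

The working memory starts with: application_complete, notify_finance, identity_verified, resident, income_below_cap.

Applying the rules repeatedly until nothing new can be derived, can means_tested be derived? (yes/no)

yes

Round 1: (3) [case_approved :- resident.]; (5) [has_valid_id :- application_complete.]; (7) [eligible_tier1 :- identity_verified.]. New: case_approved, has_valid_id, eligible_tier1.
Round 2: (4) [over_18 :- eligible_tier1.]; (8) [household_head :- case_approved.]. New: over_18, household_head.
Round 3: (2) [means_tested :- eligible_tier1, over_18.]; (6) [exempt_fee :- household_head, has_valid_id.]. New: means_tested, exempt_fee.
means_tested appears in round 3, so it is derivable.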